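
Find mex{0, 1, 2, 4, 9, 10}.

The values 0, 1, 2 are all present; 3 is the first non-negative integer missing from the set.

3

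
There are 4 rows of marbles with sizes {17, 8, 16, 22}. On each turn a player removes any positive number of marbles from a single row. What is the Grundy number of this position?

In binary:
  10001  (17)
  01000  (8)
  10000  (16)
  10110  (22)
  -----
  11111  (31)

31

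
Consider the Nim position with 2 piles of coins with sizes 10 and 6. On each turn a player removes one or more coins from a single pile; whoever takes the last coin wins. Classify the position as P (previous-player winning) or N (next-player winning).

Bitwise XOR of the heap sizes:
  1010  (10)
  0110  (6)
  ----
  1100  (12)
The nim-sum is 12 ≠ 0, so this is an N-position: the player to move can win.

N-position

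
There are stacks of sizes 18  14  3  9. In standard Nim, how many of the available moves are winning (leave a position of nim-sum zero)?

1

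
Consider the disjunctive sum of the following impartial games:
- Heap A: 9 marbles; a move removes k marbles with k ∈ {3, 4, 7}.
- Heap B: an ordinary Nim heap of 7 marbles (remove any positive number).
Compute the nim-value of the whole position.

Build the Grundy sequence for heap A with g(k) = mex{g(k−s) : s ∈ {3, 4, 7}, s ≤ k}:
g(0) = mex{} = 0
g(1) = mex{} = 0
g(2) = mex{} = 0
g(3) = mex{0} = 1
g(4) = mex{0} = 1
g(5) = mex{0} = 1
g(6) = mex{0,1} = 2
g(7) = mex{0,1} = 2
g(8) = mex{0,1} = 2
g(9) = mex{0,1,2} = 3
So g(9) = 3.
Heap B is a plain Nim heap of size 7, so its Grundy value is 7.
The value of a disjunctive sum is the nim-sum of the parts.
Combined value = 3 XOR 7 = 4.

4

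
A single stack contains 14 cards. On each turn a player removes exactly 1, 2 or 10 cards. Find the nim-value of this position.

2

Build the Grundy sequence with g(k) = mex{g(k−s) : s ∈ {1, 2, 10}, s ≤ k}:
k:     0  1  2  3  4  5  6  7  8  9 10 11 12 13 14
g(k):  0  1  2  0  1  2  0  1  2  0  1  2  0  1  2
So g(14) = 2.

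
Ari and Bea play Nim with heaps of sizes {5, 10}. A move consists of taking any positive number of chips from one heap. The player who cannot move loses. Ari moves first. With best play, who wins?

Ari wins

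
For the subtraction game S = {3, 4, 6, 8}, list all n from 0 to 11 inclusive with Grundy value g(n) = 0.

0, 1, 2, 11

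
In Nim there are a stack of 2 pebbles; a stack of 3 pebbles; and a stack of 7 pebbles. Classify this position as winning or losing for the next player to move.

Nim-sum: 2 ⊕ 3 ⊕ 7 = 6.
The nim-sum is 6 ≠ 0, so this is an N-position: the player to move can win.

Winning position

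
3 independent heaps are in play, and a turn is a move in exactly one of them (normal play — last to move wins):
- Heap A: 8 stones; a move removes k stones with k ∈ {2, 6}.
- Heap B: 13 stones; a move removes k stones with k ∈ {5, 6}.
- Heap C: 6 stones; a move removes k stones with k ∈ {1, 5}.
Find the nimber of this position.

0

Build the Grundy sequence for heap A with g(k) = mex{g(k−s) : s ∈ {2, 6}, s ≤ k}:
k:     0  1  2  3  4  5  6  7  8
g(k):  0  0  1  1  0  0  1  1  0
So g(8) = 0.
For heap B, compute g(0), g(1), … with moves {5, 6}:
k:     0  1  2  3  4  5  6  7  8  9 10 11 12 13
g(k):  0  0  0  0  0  1  1  1  1  1  2  0  0  0
So g(13) = 0.
Grundy values for heap C (subtraction set {1, 5}):
k:     0  1  2  3  4  5  6
g(k):  0  1  0  1  0  1  0
So g(6) = 0.
By the Sprague-Grundy theorem, the Grundy value of a sum of independent games is the XOR of the component values.
Combined value = 0 ⊕ 0 ⊕ 0 = 0.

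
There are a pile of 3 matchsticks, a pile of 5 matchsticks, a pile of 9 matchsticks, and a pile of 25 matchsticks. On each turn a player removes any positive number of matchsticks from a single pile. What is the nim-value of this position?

22

Nim-sum: 3 XOR 5 XOR 9 XOR 25 = 22.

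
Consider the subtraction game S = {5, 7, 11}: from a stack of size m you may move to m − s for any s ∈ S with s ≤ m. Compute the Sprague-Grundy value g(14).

2

Grundy values for subtraction set {5, 7, 11}:
k:     0  1  2  3  4  5  6  7  8  9 10 11 12 13 14
g(k):  0  0  0  0  0  1  1  1  1  1  2  2  2  2  2
So g(14) = 2.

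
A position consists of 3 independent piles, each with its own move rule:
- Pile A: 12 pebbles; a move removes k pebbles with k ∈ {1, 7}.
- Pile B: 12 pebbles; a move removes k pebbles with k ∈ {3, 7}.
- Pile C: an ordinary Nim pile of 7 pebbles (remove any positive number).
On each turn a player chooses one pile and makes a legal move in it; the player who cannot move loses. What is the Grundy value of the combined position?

7

Grundy values for pile A (subtraction set {1, 7}):
g(0) = mex{} = 0
g(1) = mex{0} = 1
g(2) = mex{1} = 0
g(3) = mex{0} = 1
g(4) = mex{1} = 0
g(5) = mex{0} = 1
g(6) = mex{1} = 0
g(7) = mex{0} = 1
g(8) = mex{1} = 0
g(9) = mex{0} = 1
g(10) = mex{1} = 0
g(11) = mex{0} = 1
g(12) = mex{1} = 0
So g(12) = 0.
Build the Grundy sequence for pile B with g(k) = mex{g(k−s) : s ∈ {3, 7}, s ≤ k}:
g(0) = mex{} = 0
g(1) = mex{} = 0
g(2) = mex{} = 0
g(3) = mex{0} = 1
g(4) = mex{0} = 1
g(5) = mex{0} = 1
g(6) = mex{1} = 0
g(7) = mex{0,1} = 2
g(8) = mex{0,1} = 2
g(9) = mex{0} = 1
g(10) = mex{1,2} = 0
g(11) = mex{1,2} = 0
g(12) = mex{1} = 0
So g(12) = 0.
Pile C is a plain Nim pile of size 7, so its Grundy value is 7.
By the Sprague-Grundy theorem, the Grundy value of a sum of independent games is the XOR of the component values.
Combined value = 0 XOR 0 XOR 7 = 7.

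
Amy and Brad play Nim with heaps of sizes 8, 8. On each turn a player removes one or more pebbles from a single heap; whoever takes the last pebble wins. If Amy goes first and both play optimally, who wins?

Nim-sum: 8 XOR 8 = 0.
The nim-sum is 0, so this is a P-position: the player to move is in a losing position under optimal play; Amy is about to move from it and so loses — Brad wins.

Brad wins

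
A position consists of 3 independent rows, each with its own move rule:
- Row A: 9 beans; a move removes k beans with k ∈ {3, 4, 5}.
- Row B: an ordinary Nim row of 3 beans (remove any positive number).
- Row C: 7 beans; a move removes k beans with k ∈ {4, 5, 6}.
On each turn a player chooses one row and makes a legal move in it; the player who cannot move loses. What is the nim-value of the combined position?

2

Build the Grundy sequence for row A with g(k) = mex{g(k−s) : s ∈ {3, 4, 5}, s ≤ k}:
k:     0  1  2  3  4  5  6  7  8  9
g(k):  0  0  0  1  1  1  2  2  0  0
So g(9) = 0.
Row B is a plain Nim row of size 3, so its Grundy value is 3.
For row C, compute g(0), g(1), … with moves {4, 5, 6}:
k:     0  1  2  3  4  5  6  7
g(k):  0  0  0  0  1  1  1  1
So g(7) = 1.
The value of a disjunctive sum is the nim-sum of the parts.
Combined value = 0 ⊕ 3 ⊕ 1 = 2.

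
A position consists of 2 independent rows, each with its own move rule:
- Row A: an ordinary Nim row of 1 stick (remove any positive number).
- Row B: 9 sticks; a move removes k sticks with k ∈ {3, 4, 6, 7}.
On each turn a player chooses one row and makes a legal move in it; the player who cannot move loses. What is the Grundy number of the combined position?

2

Row A is a plain Nim row of size 1, so its Grundy value is 1.
Grundy values for row B (subtraction set {3, 4, 6, 7}):
g(0) = mex{} = 0
g(1) = mex{} = 0
g(2) = mex{} = 0
g(3) = mex{0} = 1
g(4) = mex{0} = 1
g(5) = mex{0} = 1
g(6) = mex{0,1} = 2
g(7) = mex{0,1} = 2
g(8) = mex{0,1} = 2
g(9) = mex{0,1,2} = 3
So g(9) = 3.
By the Sprague-Grundy theorem, the Grundy value of a sum of independent games is the XOR of the component values.
Combined value = 1 XOR 3 = 2.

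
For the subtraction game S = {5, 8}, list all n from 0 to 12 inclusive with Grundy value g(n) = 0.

0, 1, 2, 3, 4

Build the Grundy sequence with g(k) = mex{g(k−s) : s ∈ {5, 8}, s ≤ k}:
g(0) = mex{} = 0
g(1) = mex{} = 0
g(2) = mex{} = 0
g(3) = mex{} = 0
g(4) = mex{} = 0
g(5) = mex{0} = 1
g(6) = mex{0} = 1
g(7) = mex{0} = 1
g(8) = mex{0} = 1
g(9) = mex{0} = 1
g(10) = mex{0,1} = 2
g(11) = mex{0,1} = 2
g(12) = mex{0,1} = 2
The P-positions (g = 0) in 0..12 are 0, 1, 2, 3, 4.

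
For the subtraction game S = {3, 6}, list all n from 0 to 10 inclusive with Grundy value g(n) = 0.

0, 1, 2, 9, 10

Grundy values for subtraction set {3, 6}:
k:     0  1  2  3  4  5  6  7  8  9 10
g(k):  0  0  0  1  1  1  2  2  2  0  0
The P-positions (g = 0) in 0..10 are 0, 1, 2, 9, 10.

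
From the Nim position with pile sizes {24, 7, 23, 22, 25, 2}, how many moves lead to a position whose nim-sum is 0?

Bitwise XOR of the heap sizes:
  11000  (24)
  00111  (7)
  10111  (23)
  10110  (22)
  11001  (25)
  00010  (2)
  -----
  00101  (5)
The overall nim-sum is X = 5. A pile of size p has a winning move iff p XOR X < p (reduce it to p XOR X).
  24: 24 XOR 5 = 29 ≥ 24 — no move.
  7: 7 XOR 5 = 2 < 7 — winning move (to 2).
  23: 23 XOR 5 = 18 < 23 — winning move (to 18).
  22: 22 XOR 5 = 19 < 22 — winning move (to 19).
  25: 25 XOR 5 = 28 ≥ 25 — no move.
  2: 2 XOR 5 = 7 ≥ 2 — no move.
That gives 3 winning moves.

3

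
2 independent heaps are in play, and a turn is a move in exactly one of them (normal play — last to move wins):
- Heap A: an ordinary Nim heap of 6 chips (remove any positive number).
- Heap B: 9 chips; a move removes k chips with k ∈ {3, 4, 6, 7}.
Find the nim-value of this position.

Heap A is a plain Nim heap of size 6, so its Grundy value is 6.
Grundy values for heap B (subtraction set {3, 4, 6, 7}):
g(0) = mex{} = 0
g(1) = mex{} = 0
g(2) = mex{} = 0
g(3) = mex{0} = 1
g(4) = mex{0} = 1
g(5) = mex{0} = 1
g(6) = mex{0,1} = 2
g(7) = mex{0,1} = 2
g(8) = mex{0,1} = 2
g(9) = mex{0,1,2} = 3
So g(9) = 3.
By the Sprague-Grundy theorem, the Grundy value of a sum of independent games is the XOR of the component values.
Combined value = 6 ⊕ 3 = 5.

5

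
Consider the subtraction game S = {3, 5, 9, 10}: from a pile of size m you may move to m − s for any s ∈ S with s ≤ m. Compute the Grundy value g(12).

Compute g(0), g(1), … for moves {3, 5, 9, 10}:
g(0) = mex{} = 0
g(1) = mex{} = 0
g(2) = mex{} = 0
g(3) = mex{0} = 1
g(4) = mex{0} = 1
g(5) = mex{0} = 1
g(6) = mex{0,1} = 2
g(7) = mex{0,1} = 2
g(8) = mex{1} = 0
g(9) = mex{0,1,2} = 3
g(10) = mex{0,1,2} = 3
g(11) = mex{0,2} = 1
g(12) = mex{0,1,2,3} = 4
So g(12) = 4.

4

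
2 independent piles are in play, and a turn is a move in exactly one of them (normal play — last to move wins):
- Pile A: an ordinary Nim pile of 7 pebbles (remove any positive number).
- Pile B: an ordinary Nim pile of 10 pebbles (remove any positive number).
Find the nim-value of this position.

Pile A is a plain Nim pile of size 7, so its Grundy value is 7.
Pile B is a plain Nim pile of size 10, so its Grundy value is 10.
By the Sprague-Grundy theorem, the Grundy value of a sum of independent games is the XOR of the component values.
Combined value = 7 ⊕ 10 = 13.

13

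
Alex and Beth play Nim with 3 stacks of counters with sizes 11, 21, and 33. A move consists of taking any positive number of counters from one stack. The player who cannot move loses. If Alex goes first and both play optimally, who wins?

Alex wins

Compute the nim-sum pairwise:
11 XOR 21 = 30
30 XOR 33 = 63
The nim-sum is 63 ≠ 0, so this is an N-position: the player to move can win; Alex has a winning move.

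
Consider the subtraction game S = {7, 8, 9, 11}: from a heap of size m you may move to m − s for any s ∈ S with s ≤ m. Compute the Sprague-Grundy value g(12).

Build the Grundy sequence with g(k) = mex{g(k−s) : s ∈ {7, 8, 9, 11}, s ≤ k}:
k:     0  1  2  3  4  5  6  7  8  9 10 11 12
g(k):  0  0  0  0  0  0  0  1  1  1  1  1  1
So g(12) = 1.

1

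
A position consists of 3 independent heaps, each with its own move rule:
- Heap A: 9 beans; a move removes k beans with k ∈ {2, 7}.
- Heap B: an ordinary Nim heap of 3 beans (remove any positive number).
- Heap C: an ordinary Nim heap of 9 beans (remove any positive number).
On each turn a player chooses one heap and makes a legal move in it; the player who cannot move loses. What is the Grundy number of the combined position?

10

Grundy values for heap A (subtraction set {2, 7}):
g(0) = mex{} = 0
g(1) = mex{} = 0
g(2) = mex{0} = 1
g(3) = mex{0} = 1
g(4) = mex{1} = 0
g(5) = mex{1} = 0
g(6) = mex{0} = 1
g(7) = mex{0} = 1
g(8) = mex{0,1} = 2
g(9) = mex{1} = 0
So g(9) = 0.
Heap B is a plain Nim heap of size 3, so its Grundy value is 3.
Heap C is a plain Nim heap of size 9, so its Grundy value is 9.
By the Sprague-Grundy theorem, the Grundy value of a sum of independent games is the XOR of the component values.
Combined value = 0 ⊕ 3 ⊕ 9 = 10.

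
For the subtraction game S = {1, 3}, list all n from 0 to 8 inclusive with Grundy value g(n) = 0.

0, 2, 4, 6, 8

Grundy values for subtraction set {1, 3}:
g(0) = mex{} = 0
g(1) = mex{0} = 1
g(2) = mex{1} = 0
g(3) = mex{0} = 1
g(4) = mex{1} = 0
g(5) = mex{0} = 1
g(6) = mex{1} = 0
g(7) = mex{0} = 1
g(8) = mex{1} = 0
The P-positions (g = 0) in 0..8 are 0, 2, 4, 6, 8.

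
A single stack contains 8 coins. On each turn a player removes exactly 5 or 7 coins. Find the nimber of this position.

1

Compute g(0), g(1), … for moves {5, 7}:
g(0) = mex{} = 0
g(1) = mex{} = 0
g(2) = mex{} = 0
g(3) = mex{} = 0
g(4) = mex{} = 0
g(5) = mex{0} = 1
g(6) = mex{0} = 1
g(7) = mex{0} = 1
g(8) = mex{0} = 1
So g(8) = 1.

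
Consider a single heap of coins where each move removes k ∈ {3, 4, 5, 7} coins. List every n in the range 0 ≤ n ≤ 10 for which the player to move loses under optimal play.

0, 1, 2, 10

Compute g(0), g(1), … for moves {3, 4, 5, 7}:
k:     0  1  2  3  4  5  6  7  8  9 10
g(k):  0  0  0  1  1  1  2  2  2  3  0
The P-positions (g = 0) in 0..10 are 0, 1, 2, 10.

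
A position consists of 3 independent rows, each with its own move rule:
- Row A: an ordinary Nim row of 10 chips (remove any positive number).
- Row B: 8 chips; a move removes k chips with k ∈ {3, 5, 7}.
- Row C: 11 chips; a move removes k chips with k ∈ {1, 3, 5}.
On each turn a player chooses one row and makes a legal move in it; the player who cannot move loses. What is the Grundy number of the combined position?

Row A is a plain Nim row of size 10, so its Grundy value is 10.
Grundy values for row B (subtraction set {3, 5, 7}):
k:     0  1  2  3  4  5  6  7  8
g(k):  0  0  0  1  1  1  2  2  2
So g(8) = 2.
Grundy values for row C (subtraction set {1, 3, 5}):
g(0) = mex{} = 0
g(1) = mex{0} = 1
g(2) = mex{1} = 0
g(3) = mex{0} = 1
g(4) = mex{1} = 0
g(5) = mex{0} = 1
g(6) = mex{1} = 0
g(7) = mex{0} = 1
g(8) = mex{1} = 0
g(9) = mex{0} = 1
g(10) = mex{1} = 0
g(11) = mex{0} = 1
So g(11) = 1.
By the Sprague-Grundy theorem, the Grundy value of a sum of independent games is the XOR of the component values.
Combined value = 10 XOR 2 XOR 1 = 9.

9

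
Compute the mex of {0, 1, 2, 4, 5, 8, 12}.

3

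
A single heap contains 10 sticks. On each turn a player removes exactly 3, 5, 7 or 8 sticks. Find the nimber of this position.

Build the Grundy sequence with g(k) = mex{g(k−s) : s ∈ {3, 5, 7, 8}, s ≤ k}:
k:     0  1  2  3  4  5  6  7  8  9 10
g(k):  0  0  0  1  1  1  2  2  2  3  3
So g(10) = 3.

3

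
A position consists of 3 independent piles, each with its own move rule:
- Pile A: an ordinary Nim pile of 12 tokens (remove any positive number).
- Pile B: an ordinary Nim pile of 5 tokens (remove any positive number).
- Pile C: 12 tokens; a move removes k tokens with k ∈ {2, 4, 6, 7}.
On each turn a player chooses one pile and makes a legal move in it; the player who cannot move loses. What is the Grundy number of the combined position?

8

Pile A is a plain Nim pile of size 12, so its Grundy value is 12.
Pile B is a plain Nim pile of size 5, so its Grundy value is 5.
For pile C, compute g(0), g(1), … with moves {2, 4, 6, 7}:
k:     0  1  2  3  4  5  6  7  8  9 10 11 12
g(k):  0  0  1  1  2  2  3  3  4  0  0  1  1
So g(12) = 1.
By the Sprague-Grundy theorem, the Grundy value of a sum of independent games is the XOR of the component values.
Combined value = 12 XOR 5 XOR 1 = 8.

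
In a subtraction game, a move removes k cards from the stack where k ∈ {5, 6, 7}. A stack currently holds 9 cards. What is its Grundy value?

1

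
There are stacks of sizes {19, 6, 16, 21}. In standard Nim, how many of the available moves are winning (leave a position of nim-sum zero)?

In binary:
  10011  (19)
  00110  (6)
  10000  (16)
  10101  (21)
  -----
  10000  (16)
The overall nim-sum is X = 16. A stack of size p has a winning move iff p XOR X < p (reduce it to p XOR X).
  19: 19 XOR 16 = 3 < 19 — winning move (to 3).
  6: 6 XOR 16 = 22 ≥ 6 — no move.
  16: 16 XOR 16 = 0 < 16 — winning move (to 0).
  21: 21 XOR 16 = 5 < 21 — winning move (to 5).
That gives 3 winning moves.

3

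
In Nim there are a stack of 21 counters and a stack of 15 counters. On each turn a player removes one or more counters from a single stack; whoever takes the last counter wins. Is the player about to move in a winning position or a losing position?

Write each in binary and XOR column by column:
  10101  (21)
  01111  (15)
  -----
  11010  (26)
The nim-sum is 26 ≠ 0, so this is an N-position: the player to move can win.

Winning position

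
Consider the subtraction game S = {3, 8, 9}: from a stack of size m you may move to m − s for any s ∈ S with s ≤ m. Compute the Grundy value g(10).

1

Compute g(0), g(1), … for moves {3, 8, 9}:
g(0) = mex{} = 0
g(1) = mex{} = 0
g(2) = mex{} = 0
g(3) = mex{0} = 1
g(4) = mex{0} = 1
g(5) = mex{0} = 1
g(6) = mex{1} = 0
g(7) = mex{1} = 0
g(8) = mex{0,1} = 2
g(9) = mex{0} = 1
g(10) = mex{0} = 1
So g(10) = 1.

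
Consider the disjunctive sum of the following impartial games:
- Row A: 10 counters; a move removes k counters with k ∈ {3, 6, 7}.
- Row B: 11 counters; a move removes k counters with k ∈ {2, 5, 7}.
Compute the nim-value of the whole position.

Build the Grundy sequence for row A with g(k) = mex{g(k−s) : s ∈ {3, 6, 7}, s ≤ k}:
g(0) = mex{} = 0
g(1) = mex{} = 0
g(2) = mex{} = 0
g(3) = mex{0} = 1
g(4) = mex{0} = 1
g(5) = mex{0} = 1
g(6) = mex{0,1} = 2
g(7) = mex{0,1} = 2
g(8) = mex{0,1} = 2
g(9) = mex{0,1,2} = 3
g(10) = mex{1,2} = 0
So g(10) = 0.
Grundy values for row B (subtraction set {2, 5, 7}):
g(0) = mex{} = 0
g(1) = mex{} = 0
g(2) = mex{0} = 1
g(3) = mex{0} = 1
g(4) = mex{1} = 0
g(5) = mex{0,1} = 2
g(6) = mex{0} = 1
g(7) = mex{0,1,2} = 3
g(8) = mex{0,1} = 2
g(9) = mex{0,1,3} = 2
g(10) = mex{1,2} = 0
g(11) = mex{0,1,2} = 3
So g(11) = 3.
By the Sprague-Grundy theorem, the Grundy value of a sum of independent games is the XOR of the component values.
Combined value = 0 XOR 3 = 3.

3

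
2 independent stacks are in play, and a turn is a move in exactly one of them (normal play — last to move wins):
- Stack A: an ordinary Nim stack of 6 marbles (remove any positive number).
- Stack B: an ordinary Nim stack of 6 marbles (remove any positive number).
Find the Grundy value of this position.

Stack A is a plain Nim stack of size 6, so its Grundy value is 6.
Stack B is a plain Nim stack of size 6, so its Grundy value is 6.
By the Sprague-Grundy theorem, the Grundy value of a sum of independent games is the XOR of the component values.
Combined value = 6 XOR 6 = 0.

0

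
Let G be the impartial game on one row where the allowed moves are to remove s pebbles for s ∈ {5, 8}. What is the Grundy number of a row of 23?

Grundy values for subtraction set {5, 8}:
k:     0  1  2  3  4  5  6  7  8  9 10 11 12 13 14 15 16 17 18 19 20 21 22 23
g(k):  0  0  0  0  0  1  1  1  1  1  2  2  2  0  0  0  0  0  1  1  1  1  1  2
So g(23) = 2.

2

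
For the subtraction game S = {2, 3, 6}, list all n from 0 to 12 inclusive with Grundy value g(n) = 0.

0, 1, 5, 9, 10

Grundy values for subtraction set {2, 3, 6}:
k:     0  1  2  3  4  5  6  7  8  9 10 11 12
g(k):  0  0  1  1  2  0  3  1  2  0  0  1  1
The P-positions (g = 0) in 0..12 are 0, 1, 5, 9, 10.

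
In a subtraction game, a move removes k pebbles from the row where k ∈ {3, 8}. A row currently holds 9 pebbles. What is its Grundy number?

Build the Grundy sequence with g(k) = mex{g(k−s) : s ∈ {3, 8}, s ≤ k}:
g(0) = mex{} = 0
g(1) = mex{} = 0
g(2) = mex{} = 0
g(3) = mex{0} = 1
g(4) = mex{0} = 1
g(5) = mex{0} = 1
g(6) = mex{1} = 0
g(7) = mex{1} = 0
g(8) = mex{0,1} = 2
g(9) = mex{0} = 1
So g(9) = 1.

1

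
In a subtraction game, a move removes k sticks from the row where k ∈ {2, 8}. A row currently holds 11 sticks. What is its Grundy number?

0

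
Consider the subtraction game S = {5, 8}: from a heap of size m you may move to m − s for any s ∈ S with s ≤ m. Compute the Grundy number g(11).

Compute g(0), g(1), … for moves {5, 8}:
k:     0  1  2  3  4  5  6  7  8  9 10 11
g(k):  0  0  0  0  0  1  1  1  1  1  2  2
So g(11) = 2.

2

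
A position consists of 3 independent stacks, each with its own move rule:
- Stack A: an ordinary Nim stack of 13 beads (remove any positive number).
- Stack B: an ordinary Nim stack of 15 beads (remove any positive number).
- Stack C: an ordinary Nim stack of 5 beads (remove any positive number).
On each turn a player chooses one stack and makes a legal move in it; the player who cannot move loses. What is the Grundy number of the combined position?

7

Stack A is a plain Nim stack of size 13, so its Grundy value is 13.
Stack B is a plain Nim stack of size 15, so its Grundy value is 15.
Stack C is a plain Nim stack of size 5, so its Grundy value is 5.
By the Sprague-Grundy theorem, the Grundy value of a sum of independent games is the XOR of the component values.
Combined value = 13 ⊕ 15 ⊕ 5 = 7.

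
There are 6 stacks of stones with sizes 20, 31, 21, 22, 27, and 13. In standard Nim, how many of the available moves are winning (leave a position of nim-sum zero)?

5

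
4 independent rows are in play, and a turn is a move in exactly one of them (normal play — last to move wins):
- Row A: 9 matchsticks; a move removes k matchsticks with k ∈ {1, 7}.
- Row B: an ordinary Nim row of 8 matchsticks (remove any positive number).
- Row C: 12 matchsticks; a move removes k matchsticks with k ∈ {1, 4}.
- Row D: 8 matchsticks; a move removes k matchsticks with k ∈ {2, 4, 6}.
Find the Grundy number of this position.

For row A, compute g(0), g(1), … with moves {1, 7}:
g(0) = mex{} = 0
g(1) = mex{0} = 1
g(2) = mex{1} = 0
g(3) = mex{0} = 1
g(4) = mex{1} = 0
g(5) = mex{0} = 1
g(6) = mex{1} = 0
g(7) = mex{0} = 1
g(8) = mex{1} = 0
g(9) = mex{0} = 1
So g(9) = 1.
Row B is a plain Nim row of size 8, so its Grundy value is 8.
Grundy values for row C (subtraction set {1, 4}):
k:     0  1  2  3  4  5  6  7  8  9 10 11 12
g(k):  0  1  0  1  2  0  1  0  1  2  0  1  0
So g(12) = 0.
Build the Grundy sequence for row D with g(k) = mex{g(k−s) : s ∈ {2, 4, 6}, s ≤ k}:
g(0) = mex{} = 0
g(1) = mex{} = 0
g(2) = mex{0} = 1
g(3) = mex{0} = 1
g(4) = mex{0,1} = 2
g(5) = mex{0,1} = 2
g(6) = mex{0,1,2} = 3
g(7) = mex{0,1,2} = 3
g(8) = mex{1,2,3} = 0
So g(8) = 0.
By the Sprague-Grundy theorem, the Grundy value of a sum of independent games is the XOR of the component values.
Combined value = 1 XOR 8 XOR 0 XOR 0 = 9.

9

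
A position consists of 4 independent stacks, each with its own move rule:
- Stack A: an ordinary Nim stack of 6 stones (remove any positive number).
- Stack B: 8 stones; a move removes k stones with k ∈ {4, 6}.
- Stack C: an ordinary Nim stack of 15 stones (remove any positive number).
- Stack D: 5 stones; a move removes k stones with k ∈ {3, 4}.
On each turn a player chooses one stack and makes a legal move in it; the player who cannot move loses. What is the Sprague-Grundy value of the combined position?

Stack A is a plain Nim stack of size 6, so its Grundy value is 6.
Build the Grundy sequence for stack B with g(k) = mex{g(k−s) : s ∈ {4, 6}, s ≤ k}:
k:     0  1  2  3  4  5  6  7  8
g(k):  0  0  0  0  1  1  1  1  2
So g(8) = 2.
Stack C is a plain Nim stack of size 15, so its Grundy value is 15.
Build the Grundy sequence for stack D with g(k) = mex{g(k−s) : s ∈ {3, 4}, s ≤ k}:
k:     0  1  2  3  4  5
g(k):  0  0  0  1  1  1
So g(5) = 1.
The value of a disjunctive sum is the nim-sum of the parts.
Combined value = 6 XOR 2 XOR 15 XOR 1 = 10.

10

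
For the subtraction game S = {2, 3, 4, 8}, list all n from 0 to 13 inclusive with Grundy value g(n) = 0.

Grundy values for subtraction set {2, 3, 4, 8}:
k:     0  1  2  3  4  5  6  7  8  9 10 11 12 13
g(k):  0  0  1  1  2  2  0  0  1  1  2  2  0  0
The P-positions (g = 0) in 0..13 are 0, 1, 6, 7, 12, 13.

0, 1, 6, 7, 12, 13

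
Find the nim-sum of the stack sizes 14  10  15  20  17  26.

20

Compute the nim-sum pairwise:
14 XOR 10 = 4
4 XOR 15 = 11
11 XOR 20 = 31
31 XOR 17 = 14
14 XOR 26 = 20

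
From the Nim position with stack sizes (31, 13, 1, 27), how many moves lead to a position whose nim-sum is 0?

3

Compute the nim-sum pairwise:
31 XOR 13 = 18
18 XOR 1 = 19
19 XOR 27 = 8
The overall nim-sum is X = 8. A stack of size p has a winning move iff p XOR X < p (reduce it to p XOR X).
  31: 31 XOR 8 = 23 < 31 — winning move (to 23).
  13: 13 XOR 8 = 5 < 13 — winning move (to 5).
  1: 1 XOR 8 = 9 ≥ 1 — no move.
  27: 27 XOR 8 = 19 < 27 — winning move (to 19).
That gives 3 winning moves.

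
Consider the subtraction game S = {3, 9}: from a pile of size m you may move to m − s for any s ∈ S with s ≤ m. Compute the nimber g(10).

1

Grundy values for subtraction set {3, 9}:
k:     0  1  2  3  4  5  6  7  8  9 10
g(k):  0  0  0  1  1  1  0  0  0  1  1
So g(10) = 1.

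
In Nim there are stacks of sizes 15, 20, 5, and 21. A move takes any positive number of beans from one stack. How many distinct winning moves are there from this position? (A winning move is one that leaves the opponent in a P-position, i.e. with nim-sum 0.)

1

Compute the nim-sum pairwise:
15 ⊕ 20 = 27
27 ⊕ 5 = 30
30 ⊕ 21 = 11
The overall nim-sum is X = 11. A stack of size p has a winning move iff p XOR X < p (reduce it to p XOR X).
  15: 15 XOR 11 = 4 < 15 — winning move (to 4).
  20: 20 XOR 11 = 31 ≥ 20 — no move.
  5: 5 XOR 11 = 14 ≥ 5 — no move.
  21: 21 XOR 11 = 30 ≥ 21 — no move.
That gives 1 winning move.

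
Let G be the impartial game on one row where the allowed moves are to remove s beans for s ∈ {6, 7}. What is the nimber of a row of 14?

Build the Grundy sequence with g(k) = mex{g(k−s) : s ∈ {6, 7}, s ≤ k}:
g(0) = mex{} = 0
g(1) = mex{} = 0
g(2) = mex{} = 0
g(3) = mex{} = 0
g(4) = mex{} = 0
g(5) = mex{} = 0
g(6) = mex{0} = 1
g(7) = mex{0} = 1
g(8) = mex{0} = 1
g(9) = mex{0} = 1
g(10) = mex{0} = 1
g(11) = mex{0} = 1
g(12) = mex{0,1} = 2
g(13) = mex{1} = 0
g(14) = mex{1} = 0
So g(14) = 0.

0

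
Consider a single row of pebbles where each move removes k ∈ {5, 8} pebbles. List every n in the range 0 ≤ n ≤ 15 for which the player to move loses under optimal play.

0, 1, 2, 3, 4, 13, 14, 15

Grundy values for subtraction set {5, 8}:
k:     0  1  2  3  4  5  6  7  8  9 10 11 12 13 14 15
g(k):  0  0  0  0  0  1  1  1  1  1  2  2  2  0  0  0
The P-positions (g = 0) in 0..15 are 0, 1, 2, 3, 4, 13, 14, 15.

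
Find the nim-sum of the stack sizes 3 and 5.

Compute the nim-sum pairwise:
3 XOR 5 = 6

6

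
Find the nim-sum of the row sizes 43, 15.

Compute the nim-sum pairwise:
43 XOR 15 = 36

36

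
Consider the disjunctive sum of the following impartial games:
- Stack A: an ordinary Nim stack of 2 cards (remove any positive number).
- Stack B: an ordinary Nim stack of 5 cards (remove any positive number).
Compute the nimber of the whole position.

7

Stack A is a plain Nim stack of size 2, so its Grundy value is 2.
Stack B is a plain Nim stack of size 5, so its Grundy value is 5.
By the Sprague-Grundy theorem, the Grundy value of a sum of independent games is the XOR of the component values.
Combined value = 2 XOR 5 = 7.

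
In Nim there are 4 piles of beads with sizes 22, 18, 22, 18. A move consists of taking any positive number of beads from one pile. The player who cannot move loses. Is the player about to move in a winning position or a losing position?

Nim-sum: 22 ⊕ 18 ⊕ 22 ⊕ 18 = 0.
The nim-sum is 0, so this is a P-position: the player to move is in a losing position under optimal play.

Losing position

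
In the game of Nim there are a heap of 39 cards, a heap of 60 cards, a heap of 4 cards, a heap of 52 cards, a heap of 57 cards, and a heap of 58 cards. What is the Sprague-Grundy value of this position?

40

In binary:
  100111  (39)
  111100  (60)
  000100  (4)
  110100  (52)
  111001  (57)
  111010  (58)
  ------
  101000  (40)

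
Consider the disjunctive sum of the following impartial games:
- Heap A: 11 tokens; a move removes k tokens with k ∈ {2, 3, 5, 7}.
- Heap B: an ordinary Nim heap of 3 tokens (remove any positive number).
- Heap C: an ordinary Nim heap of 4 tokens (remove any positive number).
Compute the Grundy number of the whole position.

6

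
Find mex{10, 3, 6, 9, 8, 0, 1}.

2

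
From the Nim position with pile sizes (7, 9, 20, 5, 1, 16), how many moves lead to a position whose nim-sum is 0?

Compute the nim-sum pairwise:
7 ^ 9 = 14
14 ^ 20 = 26
26 ^ 5 = 31
31 ^ 1 = 30
30 ^ 16 = 14
The overall nim-sum is X = 14. A pile of size p has a winning move iff p XOR X < p (reduce it to p XOR X).
  7: 7 XOR 14 = 9 ≥ 7 — no move.
  9: 9 XOR 14 = 7 < 9 — winning move (to 7).
  20: 20 XOR 14 = 26 ≥ 20 — no move.
  5: 5 XOR 14 = 11 ≥ 5 — no move.
  1: 1 XOR 14 = 15 ≥ 1 — no move.
  16: 16 XOR 14 = 30 ≥ 16 — no move.
That gives 1 winning move.

1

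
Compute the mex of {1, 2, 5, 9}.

0

0 is not in the set, so the mex is 0.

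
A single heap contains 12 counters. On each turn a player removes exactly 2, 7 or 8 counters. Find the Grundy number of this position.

1

Grundy values for subtraction set {2, 7, 8}:
k:     0  1  2  3  4  5  6  7  8  9 10 11 12
g(k):  0  0  1  1  0  0  1  1  2  2  0  3  1
So g(12) = 1.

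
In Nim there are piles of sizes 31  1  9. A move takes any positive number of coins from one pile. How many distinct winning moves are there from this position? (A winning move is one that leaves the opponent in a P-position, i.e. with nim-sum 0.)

Compute the nim-sum pairwise:
31 ^ 1 = 30
30 ^ 9 = 23
The overall nim-sum is X = 23. A pile of size p has a winning move iff p XOR X < p (reduce it to p XOR X).
  31: 31 XOR 23 = 8 < 31 — winning move (to 8).
  1: 1 XOR 23 = 22 ≥ 1 — no move.
  9: 9 XOR 23 = 30 ≥ 9 — no move.
That gives 1 winning move.

1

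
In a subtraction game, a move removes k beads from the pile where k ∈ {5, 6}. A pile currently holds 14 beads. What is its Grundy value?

0

Build the Grundy sequence with g(k) = mex{g(k−s) : s ∈ {5, 6}, s ≤ k}:
k:     0  1  2  3  4  5  6  7  8  9 10 11 12 13 14
g(k):  0  0  0  0  0  1  1  1  1  1  2  0  0  0  0
So g(14) = 0.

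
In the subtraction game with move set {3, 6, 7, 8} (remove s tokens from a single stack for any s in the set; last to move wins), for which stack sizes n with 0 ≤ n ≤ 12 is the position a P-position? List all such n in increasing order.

0, 1, 2, 11, 12

Grundy values for subtraction set {3, 6, 7, 8}:
g(0) = mex{} = 0
g(1) = mex{} = 0
g(2) = mex{} = 0
g(3) = mex{0} = 1
g(4) = mex{0} = 1
g(5) = mex{0} = 1
g(6) = mex{0,1} = 2
g(7) = mex{0,1} = 2
g(8) = mex{0,1} = 2
g(9) = mex{0,1,2} = 3
g(10) = mex{0,1,2} = 3
g(11) = mex{1,2} = 0
g(12) = mex{1,2,3} = 0
The P-positions (g = 0) in 0..12 are 0, 1, 2, 11, 12.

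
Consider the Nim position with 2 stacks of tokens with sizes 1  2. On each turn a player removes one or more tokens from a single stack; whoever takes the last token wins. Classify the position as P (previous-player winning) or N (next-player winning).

Compute the nim-sum pairwise:
1 ⊕ 2 = 3
The nim-sum is 3 ≠ 0, so this is an N-position: the player to move can win.

N-position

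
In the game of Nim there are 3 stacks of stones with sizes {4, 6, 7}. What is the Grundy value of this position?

5

Bitwise XOR of the heap sizes:
  100  (4)
  110  (6)
  111  (7)
  ---
  101  (5)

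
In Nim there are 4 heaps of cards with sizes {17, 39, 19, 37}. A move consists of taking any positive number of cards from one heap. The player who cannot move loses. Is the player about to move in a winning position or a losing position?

Losing position

In binary:
  010001  (17)
  100111  (39)
  010011  (19)
  100101  (37)
  ------
  000000  (0)
The nim-sum is 0, so this is a P-position: the player to move is in a losing position under optimal play.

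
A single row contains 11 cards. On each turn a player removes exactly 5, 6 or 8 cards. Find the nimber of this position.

2

Build the Grundy sequence with g(k) = mex{g(k−s) : s ∈ {5, 6, 8}, s ≤ k}:
g(0) = mex{} = 0
g(1) = mex{} = 0
g(2) = mex{} = 0
g(3) = mex{} = 0
g(4) = mex{} = 0
g(5) = mex{0} = 1
g(6) = mex{0} = 1
g(7) = mex{0} = 1
g(8) = mex{0} = 1
g(9) = mex{0} = 1
g(10) = mex{0,1} = 2
g(11) = mex{0,1} = 2
So g(11) = 2.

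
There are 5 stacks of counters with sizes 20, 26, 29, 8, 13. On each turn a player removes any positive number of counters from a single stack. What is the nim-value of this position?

Compute the nim-sum pairwise:
20 XOR 26 = 14
14 XOR 29 = 19
19 XOR 8 = 27
27 XOR 13 = 22

22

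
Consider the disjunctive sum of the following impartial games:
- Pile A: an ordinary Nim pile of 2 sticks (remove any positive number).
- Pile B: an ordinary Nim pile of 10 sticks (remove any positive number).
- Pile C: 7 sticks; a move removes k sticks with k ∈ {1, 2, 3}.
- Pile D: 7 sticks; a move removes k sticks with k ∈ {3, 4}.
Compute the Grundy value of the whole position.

11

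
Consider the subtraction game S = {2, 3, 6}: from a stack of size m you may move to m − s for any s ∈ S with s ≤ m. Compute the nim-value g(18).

0

Grundy values for subtraction set {2, 3, 6}:
k:     0  1  2  3  4  5  6  7  8  9 10 11 12 13 14 15 16 17 18
g(k):  0  0  1  1  2  0  3  1  2  0  0  1  1  2  0  3  1  2  0
So g(18) = 0.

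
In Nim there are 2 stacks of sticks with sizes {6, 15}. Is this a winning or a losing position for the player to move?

Write each in binary and XOR column by column:
  0110  (6)
  1111  (15)
  ----
  1001  (9)
The nim-sum is 9 ≠ 0, so this is an N-position: the player to move can win.

Winning position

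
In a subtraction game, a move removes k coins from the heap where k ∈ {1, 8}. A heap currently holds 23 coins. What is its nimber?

Grundy values for subtraction set {1, 8}:
k:     0  1  2  3  4  5  6  7  8  9 10 11 12 13 14 15 16 17 18 19 20 21 22 23
g(k):  0  1  0  1  0  1  0  1  2  0  1  0  1  0  1  0  1  2  0  1  0  1  0  1
So g(23) = 1.

1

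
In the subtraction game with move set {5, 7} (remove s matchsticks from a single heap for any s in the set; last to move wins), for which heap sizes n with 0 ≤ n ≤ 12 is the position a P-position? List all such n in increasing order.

0, 1, 2, 3, 4, 12

Compute g(0), g(1), … for moves {5, 7}:
g(0) = mex{} = 0
g(1) = mex{} = 0
g(2) = mex{} = 0
g(3) = mex{} = 0
g(4) = mex{} = 0
g(5) = mex{0} = 1
g(6) = mex{0} = 1
g(7) = mex{0} = 1
g(8) = mex{0} = 1
g(9) = mex{0} = 1
g(10) = mex{0,1} = 2
g(11) = mex{0,1} = 2
g(12) = mex{1} = 0
The P-positions (g = 0) in 0..12 are 0, 1, 2, 3, 4, 12.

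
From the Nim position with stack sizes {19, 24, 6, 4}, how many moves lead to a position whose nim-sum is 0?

Compute the nim-sum pairwise:
19 ⊕ 24 = 11
11 ⊕ 6 = 13
13 ⊕ 4 = 9
The overall nim-sum is X = 9. A stack of size p has a winning move iff p XOR X < p (reduce it to p XOR X).
  19: 19 XOR 9 = 26 ≥ 19 — no move.
  24: 24 XOR 9 = 17 < 24 — winning move (to 17).
  6: 6 XOR 9 = 15 ≥ 6 — no move.
  4: 4 XOR 9 = 13 ≥ 4 — no move.
That gives 1 winning move.

1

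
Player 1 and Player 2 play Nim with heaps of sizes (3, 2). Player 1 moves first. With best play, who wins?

Player 1 wins

Compute the nim-sum pairwise:
3 ⊕ 2 = 1
The nim-sum is 1 ≠ 0, so this is an N-position: the player to move can win; Player 1 has a winning move.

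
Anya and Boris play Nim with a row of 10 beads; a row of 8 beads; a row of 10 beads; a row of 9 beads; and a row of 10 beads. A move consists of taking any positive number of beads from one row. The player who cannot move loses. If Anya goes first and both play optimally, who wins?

Nim-sum: 10 ^ 8 ^ 10 ^ 9 ^ 10 = 11.
The nim-sum is 11 ≠ 0, so this is an N-position: the player to move can win; Anya has a winning move.

Anya wins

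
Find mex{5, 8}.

0 is not in the set, so the mex is 0.

0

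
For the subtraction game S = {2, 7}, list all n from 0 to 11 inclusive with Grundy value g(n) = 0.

0, 1, 4, 5, 9, 10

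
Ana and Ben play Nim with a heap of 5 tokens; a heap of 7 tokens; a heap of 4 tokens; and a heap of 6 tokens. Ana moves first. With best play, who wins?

Ben wins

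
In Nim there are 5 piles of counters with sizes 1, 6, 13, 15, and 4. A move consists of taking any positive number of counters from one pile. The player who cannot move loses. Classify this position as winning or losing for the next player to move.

Compute the nim-sum pairwise:
1 XOR 6 = 7
7 XOR 13 = 10
10 XOR 15 = 5
5 XOR 4 = 1
The nim-sum is 1 ≠ 0, so this is an N-position: the player to move can win.

Winning position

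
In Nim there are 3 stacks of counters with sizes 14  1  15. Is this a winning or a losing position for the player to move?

Compute the nim-sum pairwise:
14 ^ 1 = 15
15 ^ 15 = 0
The nim-sum is 0, so this is a P-position: the player to move is in a losing position under optimal play.

Losing position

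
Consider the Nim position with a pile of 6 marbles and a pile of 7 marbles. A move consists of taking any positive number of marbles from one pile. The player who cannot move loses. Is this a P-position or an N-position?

N-position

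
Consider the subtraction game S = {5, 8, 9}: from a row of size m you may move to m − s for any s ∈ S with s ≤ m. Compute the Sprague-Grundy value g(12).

2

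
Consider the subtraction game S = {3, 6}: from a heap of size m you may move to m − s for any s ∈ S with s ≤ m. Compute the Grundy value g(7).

Build the Grundy sequence with g(k) = mex{g(k−s) : s ∈ {3, 6}, s ≤ k}:
k:     0  1  2  3  4  5  6  7
g(k):  0  0  0  1  1  1  2  2
So g(7) = 2.

2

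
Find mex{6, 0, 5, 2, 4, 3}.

0 is in the set but 1 is not, so the mex is 1.

1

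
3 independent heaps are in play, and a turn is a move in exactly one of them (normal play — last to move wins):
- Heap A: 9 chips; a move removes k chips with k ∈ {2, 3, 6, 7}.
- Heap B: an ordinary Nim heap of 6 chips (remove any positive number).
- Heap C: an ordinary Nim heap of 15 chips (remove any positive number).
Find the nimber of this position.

Build the Grundy sequence for heap A with g(k) = mex{g(k−s) : s ∈ {2, 3, 6, 7}, s ≤ k}:
g(0) = mex{} = 0
g(1) = mex{} = 0
g(2) = mex{0} = 1
g(3) = mex{0} = 1
g(4) = mex{0,1} = 2
g(5) = mex{1} = 0
g(6) = mex{0,1,2} = 3
g(7) = mex{0,2} = 1
g(8) = mex{0,1,3} = 2
g(9) = mex{1,3} = 0
So g(9) = 0.
Heap B is a plain Nim heap of size 6, so its Grundy value is 6.
Heap C is a plain Nim heap of size 15, so its Grundy value is 15.
By the Sprague-Grundy theorem, the Grundy value of a sum of independent games is the XOR of the component values.
Combined value = 0 XOR 6 XOR 15 = 9.

9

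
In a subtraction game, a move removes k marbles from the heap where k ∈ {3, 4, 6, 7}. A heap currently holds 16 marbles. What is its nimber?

2

Build the Grundy sequence with g(k) = mex{g(k−s) : s ∈ {3, 4, 6, 7}, s ≤ k}:
k:     0  1  2  3  4  5  6  7  8  9 10 11 12 13 14 15 16
g(k):  0  0  0  1  1  1  2  2  2  3  0  0  0  1  1  1  2
So g(16) = 2.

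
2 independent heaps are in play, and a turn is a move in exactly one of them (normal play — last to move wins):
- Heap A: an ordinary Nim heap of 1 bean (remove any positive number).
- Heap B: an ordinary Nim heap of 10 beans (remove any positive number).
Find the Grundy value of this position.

11

Heap A is a plain Nim heap of size 1, so its Grundy value is 1.
Heap B is a plain Nim heap of size 10, so its Grundy value is 10.
By the Sprague-Grundy theorem, the Grundy value of a sum of independent games is the XOR of the component values.
Combined value = 1 XOR 10 = 11.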